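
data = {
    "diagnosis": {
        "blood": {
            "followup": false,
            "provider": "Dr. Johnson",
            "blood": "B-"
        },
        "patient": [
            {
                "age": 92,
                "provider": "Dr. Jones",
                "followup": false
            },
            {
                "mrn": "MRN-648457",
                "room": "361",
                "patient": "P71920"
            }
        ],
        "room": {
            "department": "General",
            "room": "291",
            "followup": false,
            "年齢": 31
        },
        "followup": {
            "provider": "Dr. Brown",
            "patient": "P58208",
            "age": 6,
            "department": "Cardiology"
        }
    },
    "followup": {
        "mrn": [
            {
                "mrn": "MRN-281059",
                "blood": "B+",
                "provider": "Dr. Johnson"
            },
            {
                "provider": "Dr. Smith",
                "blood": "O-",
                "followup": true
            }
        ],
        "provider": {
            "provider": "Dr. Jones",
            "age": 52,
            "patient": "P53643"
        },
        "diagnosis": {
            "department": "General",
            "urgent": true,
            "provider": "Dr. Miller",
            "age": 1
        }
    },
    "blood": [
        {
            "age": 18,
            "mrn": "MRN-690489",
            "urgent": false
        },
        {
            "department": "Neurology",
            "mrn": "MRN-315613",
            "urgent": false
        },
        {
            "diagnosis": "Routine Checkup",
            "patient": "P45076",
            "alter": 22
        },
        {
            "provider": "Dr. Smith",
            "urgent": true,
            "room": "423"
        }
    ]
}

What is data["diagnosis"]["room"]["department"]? "General"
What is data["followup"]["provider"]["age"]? 52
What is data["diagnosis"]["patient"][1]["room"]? "361"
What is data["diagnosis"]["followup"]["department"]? "Cardiology"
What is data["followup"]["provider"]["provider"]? "Dr. Jones"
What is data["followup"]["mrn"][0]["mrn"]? "MRN-281059"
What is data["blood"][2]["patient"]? "P45076"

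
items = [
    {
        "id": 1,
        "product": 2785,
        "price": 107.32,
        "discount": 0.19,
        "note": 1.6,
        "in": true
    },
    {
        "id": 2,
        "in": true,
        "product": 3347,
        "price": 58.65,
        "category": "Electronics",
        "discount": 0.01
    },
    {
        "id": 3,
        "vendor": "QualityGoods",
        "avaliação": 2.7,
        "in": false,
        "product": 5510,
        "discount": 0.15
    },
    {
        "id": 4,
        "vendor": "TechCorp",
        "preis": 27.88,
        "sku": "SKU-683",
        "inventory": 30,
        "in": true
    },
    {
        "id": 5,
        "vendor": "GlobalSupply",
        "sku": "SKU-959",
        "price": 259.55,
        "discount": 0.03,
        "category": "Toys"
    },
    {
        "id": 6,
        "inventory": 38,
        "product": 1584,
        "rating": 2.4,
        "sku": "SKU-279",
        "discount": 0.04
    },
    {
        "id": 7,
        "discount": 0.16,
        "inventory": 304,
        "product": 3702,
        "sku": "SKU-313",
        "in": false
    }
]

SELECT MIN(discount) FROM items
0.01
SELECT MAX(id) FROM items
7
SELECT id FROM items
[1, 2, 3, 4, 5, 6, 7]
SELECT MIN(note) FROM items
1.6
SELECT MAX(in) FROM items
True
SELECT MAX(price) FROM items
259.55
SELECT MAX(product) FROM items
5510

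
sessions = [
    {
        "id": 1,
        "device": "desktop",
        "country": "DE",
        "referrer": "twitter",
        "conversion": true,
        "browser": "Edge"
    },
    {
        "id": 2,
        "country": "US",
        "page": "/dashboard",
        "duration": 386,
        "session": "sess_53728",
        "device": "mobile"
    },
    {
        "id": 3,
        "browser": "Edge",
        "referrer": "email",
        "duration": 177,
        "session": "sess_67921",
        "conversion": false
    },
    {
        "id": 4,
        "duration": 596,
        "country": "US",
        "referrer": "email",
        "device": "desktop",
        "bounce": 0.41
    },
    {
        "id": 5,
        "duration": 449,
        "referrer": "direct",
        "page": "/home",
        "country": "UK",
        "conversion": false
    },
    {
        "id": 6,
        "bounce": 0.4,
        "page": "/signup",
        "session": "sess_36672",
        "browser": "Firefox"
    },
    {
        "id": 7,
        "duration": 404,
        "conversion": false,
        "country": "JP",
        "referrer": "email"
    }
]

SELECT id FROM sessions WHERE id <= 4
[1, 2, 3, 4]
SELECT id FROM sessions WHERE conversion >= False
[1, 3, 5, 7]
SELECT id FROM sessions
[1, 2, 3, 4, 5, 6, 7]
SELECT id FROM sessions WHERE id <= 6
[1, 2, 3, 4, 5, 6]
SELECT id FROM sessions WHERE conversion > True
[]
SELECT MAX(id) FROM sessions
7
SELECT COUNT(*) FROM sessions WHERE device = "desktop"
2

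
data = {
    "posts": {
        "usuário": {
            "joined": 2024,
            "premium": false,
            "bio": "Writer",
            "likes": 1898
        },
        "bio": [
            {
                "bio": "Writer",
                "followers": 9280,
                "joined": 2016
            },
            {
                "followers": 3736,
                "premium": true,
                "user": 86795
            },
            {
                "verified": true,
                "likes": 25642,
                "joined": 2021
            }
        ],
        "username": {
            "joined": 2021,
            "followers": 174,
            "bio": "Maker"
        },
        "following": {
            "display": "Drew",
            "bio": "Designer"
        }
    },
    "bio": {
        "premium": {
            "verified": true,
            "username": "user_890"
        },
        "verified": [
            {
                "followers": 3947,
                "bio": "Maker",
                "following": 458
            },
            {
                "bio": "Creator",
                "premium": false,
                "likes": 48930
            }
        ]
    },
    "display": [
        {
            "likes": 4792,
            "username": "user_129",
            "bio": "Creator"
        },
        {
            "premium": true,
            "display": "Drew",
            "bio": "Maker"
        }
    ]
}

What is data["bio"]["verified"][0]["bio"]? "Maker"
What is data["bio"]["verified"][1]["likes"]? 48930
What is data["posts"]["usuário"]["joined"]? 2024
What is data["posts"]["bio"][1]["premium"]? True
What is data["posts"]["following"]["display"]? "Drew"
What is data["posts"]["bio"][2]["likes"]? 25642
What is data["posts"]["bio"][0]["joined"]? 2016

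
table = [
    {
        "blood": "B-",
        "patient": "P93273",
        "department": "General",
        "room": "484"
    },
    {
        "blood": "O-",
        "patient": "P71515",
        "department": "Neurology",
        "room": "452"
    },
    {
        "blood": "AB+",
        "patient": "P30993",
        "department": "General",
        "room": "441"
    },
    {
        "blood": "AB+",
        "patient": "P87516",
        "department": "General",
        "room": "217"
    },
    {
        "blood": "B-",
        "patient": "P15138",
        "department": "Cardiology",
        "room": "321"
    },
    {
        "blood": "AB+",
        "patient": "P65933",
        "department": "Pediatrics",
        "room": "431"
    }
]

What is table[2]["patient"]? "P30993"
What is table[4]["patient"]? "P15138"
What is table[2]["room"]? "441"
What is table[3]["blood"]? "AB+"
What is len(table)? 6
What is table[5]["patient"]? "P65933"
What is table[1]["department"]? "Neurology"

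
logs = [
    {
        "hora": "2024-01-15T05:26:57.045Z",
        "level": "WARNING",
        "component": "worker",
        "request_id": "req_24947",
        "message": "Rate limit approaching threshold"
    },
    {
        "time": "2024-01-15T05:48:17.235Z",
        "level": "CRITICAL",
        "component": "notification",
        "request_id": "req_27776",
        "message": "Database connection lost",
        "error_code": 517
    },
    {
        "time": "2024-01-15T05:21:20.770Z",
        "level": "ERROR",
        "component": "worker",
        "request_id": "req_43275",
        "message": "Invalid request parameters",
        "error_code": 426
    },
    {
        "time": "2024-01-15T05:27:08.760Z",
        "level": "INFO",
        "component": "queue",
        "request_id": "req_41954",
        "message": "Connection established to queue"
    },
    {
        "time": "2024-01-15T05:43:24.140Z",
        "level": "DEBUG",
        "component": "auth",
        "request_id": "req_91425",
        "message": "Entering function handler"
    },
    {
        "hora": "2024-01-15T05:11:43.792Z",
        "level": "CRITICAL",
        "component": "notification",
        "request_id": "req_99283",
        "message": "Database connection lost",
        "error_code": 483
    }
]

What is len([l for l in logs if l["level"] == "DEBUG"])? 1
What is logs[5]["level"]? "CRITICAL"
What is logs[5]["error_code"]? 483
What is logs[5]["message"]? "Database connection lost"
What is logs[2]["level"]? "ERROR"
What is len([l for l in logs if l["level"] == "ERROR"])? 1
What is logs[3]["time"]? "2024-01-15T05:27:08.760Z"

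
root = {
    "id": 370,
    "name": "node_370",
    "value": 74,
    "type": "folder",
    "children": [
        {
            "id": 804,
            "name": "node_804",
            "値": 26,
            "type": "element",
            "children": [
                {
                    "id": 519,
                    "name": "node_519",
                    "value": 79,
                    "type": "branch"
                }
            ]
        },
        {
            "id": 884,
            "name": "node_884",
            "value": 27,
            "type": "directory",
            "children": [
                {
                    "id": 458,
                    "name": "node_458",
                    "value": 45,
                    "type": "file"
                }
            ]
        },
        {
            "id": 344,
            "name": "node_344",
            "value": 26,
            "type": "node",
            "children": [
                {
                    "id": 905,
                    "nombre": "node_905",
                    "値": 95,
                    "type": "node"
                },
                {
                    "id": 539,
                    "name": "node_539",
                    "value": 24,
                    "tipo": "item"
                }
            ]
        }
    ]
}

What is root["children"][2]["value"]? 26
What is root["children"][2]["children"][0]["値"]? 95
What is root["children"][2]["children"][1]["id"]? 539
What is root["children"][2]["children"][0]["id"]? 905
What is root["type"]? "folder"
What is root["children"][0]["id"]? 804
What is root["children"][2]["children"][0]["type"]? "node"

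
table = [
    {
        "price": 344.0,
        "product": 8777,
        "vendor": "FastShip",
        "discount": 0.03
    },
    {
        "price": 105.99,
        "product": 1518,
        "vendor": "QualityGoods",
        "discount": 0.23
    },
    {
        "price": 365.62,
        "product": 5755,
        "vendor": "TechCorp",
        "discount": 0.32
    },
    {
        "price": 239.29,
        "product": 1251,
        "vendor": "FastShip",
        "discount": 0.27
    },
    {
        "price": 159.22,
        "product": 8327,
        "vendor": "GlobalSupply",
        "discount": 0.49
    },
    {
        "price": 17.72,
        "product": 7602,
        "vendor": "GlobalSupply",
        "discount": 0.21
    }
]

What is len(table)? 6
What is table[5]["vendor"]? "GlobalSupply"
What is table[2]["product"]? 5755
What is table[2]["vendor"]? "TechCorp"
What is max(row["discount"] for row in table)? 0.49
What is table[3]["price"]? 239.29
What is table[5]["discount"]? 0.21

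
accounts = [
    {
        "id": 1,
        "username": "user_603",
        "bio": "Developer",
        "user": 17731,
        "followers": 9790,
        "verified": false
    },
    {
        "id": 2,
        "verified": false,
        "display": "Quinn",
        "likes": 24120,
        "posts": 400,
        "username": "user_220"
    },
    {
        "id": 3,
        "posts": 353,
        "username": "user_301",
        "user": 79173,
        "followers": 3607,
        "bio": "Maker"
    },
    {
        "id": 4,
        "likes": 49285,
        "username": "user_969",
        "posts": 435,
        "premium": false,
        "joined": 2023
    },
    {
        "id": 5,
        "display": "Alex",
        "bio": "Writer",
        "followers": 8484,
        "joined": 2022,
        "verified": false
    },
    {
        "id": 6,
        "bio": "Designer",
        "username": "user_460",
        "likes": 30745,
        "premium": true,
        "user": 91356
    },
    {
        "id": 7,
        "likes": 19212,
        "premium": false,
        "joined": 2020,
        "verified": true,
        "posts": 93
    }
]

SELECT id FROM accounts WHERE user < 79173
[1]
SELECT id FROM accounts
[1, 2, 3, 4, 5, 6, 7]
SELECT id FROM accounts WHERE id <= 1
[1]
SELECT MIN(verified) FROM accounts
False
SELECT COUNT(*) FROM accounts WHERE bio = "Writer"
1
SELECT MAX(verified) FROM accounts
True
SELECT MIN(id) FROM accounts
1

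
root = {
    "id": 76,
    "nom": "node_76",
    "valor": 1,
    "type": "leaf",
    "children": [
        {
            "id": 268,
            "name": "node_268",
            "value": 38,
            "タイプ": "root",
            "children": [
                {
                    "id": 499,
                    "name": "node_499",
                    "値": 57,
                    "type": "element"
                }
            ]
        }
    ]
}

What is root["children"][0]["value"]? 38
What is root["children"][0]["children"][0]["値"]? 57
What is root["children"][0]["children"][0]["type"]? "element"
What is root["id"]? 76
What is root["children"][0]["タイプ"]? "root"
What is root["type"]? "leaf"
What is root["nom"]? "node_76"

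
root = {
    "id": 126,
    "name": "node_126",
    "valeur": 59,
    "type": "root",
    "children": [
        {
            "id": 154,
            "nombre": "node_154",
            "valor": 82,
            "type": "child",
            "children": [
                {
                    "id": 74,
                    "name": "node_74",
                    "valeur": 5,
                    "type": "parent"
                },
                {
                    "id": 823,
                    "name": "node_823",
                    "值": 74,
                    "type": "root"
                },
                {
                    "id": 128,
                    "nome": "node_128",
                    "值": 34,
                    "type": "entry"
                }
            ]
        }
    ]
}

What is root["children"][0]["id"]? 154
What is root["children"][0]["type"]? "child"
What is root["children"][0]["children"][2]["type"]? "entry"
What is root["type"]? "root"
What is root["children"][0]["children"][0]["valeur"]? 5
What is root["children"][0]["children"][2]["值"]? 34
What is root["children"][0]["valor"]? 82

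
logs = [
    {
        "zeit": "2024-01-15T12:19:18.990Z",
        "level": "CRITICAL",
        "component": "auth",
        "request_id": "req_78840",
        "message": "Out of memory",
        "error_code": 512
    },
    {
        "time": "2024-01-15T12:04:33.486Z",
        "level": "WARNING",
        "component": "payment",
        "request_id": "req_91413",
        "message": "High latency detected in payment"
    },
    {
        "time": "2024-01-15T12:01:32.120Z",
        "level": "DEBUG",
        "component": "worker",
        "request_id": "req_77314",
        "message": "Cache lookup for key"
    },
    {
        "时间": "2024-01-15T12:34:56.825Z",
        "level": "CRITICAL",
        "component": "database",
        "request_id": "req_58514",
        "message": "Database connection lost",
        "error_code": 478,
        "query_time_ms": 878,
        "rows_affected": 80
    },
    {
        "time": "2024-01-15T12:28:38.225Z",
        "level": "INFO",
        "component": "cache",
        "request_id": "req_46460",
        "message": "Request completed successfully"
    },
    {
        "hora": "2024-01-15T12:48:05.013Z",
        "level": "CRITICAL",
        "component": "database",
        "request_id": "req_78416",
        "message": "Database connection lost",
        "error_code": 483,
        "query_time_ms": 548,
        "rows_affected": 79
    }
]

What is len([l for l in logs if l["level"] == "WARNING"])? 1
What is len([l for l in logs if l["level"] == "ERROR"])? 0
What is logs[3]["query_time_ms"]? 878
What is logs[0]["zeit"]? "2024-01-15T12:19:18.990Z"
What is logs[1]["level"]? "WARNING"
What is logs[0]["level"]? "CRITICAL"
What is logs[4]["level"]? "INFO"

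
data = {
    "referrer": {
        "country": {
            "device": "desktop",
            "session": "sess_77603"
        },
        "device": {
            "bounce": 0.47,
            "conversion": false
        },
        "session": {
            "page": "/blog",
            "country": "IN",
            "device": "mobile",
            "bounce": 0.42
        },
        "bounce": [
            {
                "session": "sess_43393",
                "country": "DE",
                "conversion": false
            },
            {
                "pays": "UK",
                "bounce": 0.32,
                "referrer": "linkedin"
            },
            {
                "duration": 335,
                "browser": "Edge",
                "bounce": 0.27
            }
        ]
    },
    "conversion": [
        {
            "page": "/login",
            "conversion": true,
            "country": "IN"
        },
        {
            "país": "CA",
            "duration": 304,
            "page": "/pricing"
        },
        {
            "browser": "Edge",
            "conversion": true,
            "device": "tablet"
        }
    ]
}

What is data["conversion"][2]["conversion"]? True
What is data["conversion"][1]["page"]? "/pricing"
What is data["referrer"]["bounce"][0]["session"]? "sess_43393"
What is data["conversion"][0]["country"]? "IN"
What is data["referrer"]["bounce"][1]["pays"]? "UK"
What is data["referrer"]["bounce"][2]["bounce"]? 0.27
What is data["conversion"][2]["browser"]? "Edge"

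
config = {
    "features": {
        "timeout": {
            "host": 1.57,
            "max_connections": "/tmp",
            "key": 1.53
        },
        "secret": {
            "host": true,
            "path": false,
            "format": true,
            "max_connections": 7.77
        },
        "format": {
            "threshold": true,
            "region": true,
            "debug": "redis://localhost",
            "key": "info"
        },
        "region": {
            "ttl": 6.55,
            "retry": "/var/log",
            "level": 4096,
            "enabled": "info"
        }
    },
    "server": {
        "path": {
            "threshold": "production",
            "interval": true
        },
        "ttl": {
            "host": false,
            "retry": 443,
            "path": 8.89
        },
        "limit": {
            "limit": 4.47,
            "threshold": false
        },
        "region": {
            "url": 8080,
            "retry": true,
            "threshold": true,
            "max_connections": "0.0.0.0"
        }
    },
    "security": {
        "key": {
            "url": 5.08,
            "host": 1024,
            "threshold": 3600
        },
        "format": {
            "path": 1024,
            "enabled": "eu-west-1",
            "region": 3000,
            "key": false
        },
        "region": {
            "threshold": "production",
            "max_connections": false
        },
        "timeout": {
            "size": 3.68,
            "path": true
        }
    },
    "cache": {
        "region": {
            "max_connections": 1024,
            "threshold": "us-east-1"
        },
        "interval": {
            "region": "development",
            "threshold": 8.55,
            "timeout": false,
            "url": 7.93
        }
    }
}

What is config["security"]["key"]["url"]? 5.08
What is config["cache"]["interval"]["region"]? "development"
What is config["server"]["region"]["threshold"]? True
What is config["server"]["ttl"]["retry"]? 443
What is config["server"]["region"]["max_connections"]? "0.0.0.0"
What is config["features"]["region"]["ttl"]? 6.55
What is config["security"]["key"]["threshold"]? 3600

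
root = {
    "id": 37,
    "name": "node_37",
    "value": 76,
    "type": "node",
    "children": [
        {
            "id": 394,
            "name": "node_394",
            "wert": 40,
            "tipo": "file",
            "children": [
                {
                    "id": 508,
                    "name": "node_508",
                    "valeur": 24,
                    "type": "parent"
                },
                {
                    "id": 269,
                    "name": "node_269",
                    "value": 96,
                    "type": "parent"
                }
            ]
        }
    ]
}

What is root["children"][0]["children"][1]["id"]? 269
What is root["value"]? 76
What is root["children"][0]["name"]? "node_394"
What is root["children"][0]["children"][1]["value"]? 96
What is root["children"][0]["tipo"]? "file"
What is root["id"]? 37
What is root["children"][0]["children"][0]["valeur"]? 24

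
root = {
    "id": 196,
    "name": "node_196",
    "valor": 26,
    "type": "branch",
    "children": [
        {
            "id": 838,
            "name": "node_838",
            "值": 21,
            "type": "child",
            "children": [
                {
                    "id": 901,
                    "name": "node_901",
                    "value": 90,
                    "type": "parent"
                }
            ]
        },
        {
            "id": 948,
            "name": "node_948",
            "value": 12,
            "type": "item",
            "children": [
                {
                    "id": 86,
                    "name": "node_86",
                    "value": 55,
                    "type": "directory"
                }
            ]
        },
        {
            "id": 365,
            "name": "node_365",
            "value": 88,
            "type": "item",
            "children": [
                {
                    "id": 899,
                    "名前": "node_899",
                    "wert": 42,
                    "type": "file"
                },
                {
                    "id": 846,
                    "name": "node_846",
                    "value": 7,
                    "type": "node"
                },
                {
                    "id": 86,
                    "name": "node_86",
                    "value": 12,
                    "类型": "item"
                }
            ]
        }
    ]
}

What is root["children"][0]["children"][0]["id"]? 901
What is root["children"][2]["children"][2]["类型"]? "item"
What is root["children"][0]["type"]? "child"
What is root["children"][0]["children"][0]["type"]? "parent"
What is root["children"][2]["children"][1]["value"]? 7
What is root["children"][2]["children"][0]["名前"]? "node_899"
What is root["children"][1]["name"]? "node_948"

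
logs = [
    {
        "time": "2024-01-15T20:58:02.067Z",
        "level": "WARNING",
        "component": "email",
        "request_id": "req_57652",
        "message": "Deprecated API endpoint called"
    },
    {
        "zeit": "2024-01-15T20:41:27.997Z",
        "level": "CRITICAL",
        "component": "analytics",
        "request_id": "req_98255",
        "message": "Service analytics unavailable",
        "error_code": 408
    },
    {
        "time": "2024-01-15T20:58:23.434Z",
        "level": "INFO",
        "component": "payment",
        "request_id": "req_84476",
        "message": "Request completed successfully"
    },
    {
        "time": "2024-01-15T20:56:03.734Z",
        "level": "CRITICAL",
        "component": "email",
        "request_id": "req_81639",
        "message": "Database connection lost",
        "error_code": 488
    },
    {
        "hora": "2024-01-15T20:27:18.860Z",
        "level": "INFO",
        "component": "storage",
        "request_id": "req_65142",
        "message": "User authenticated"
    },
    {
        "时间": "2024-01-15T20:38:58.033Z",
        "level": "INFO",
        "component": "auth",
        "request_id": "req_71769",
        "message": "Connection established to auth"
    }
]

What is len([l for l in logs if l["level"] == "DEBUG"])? 0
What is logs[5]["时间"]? "2024-01-15T20:38:58.033Z"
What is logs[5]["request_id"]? "req_71769"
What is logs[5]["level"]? "INFO"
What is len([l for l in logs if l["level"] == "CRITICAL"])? 2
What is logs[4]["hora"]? "2024-01-15T20:27:18.860Z"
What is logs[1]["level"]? "CRITICAL"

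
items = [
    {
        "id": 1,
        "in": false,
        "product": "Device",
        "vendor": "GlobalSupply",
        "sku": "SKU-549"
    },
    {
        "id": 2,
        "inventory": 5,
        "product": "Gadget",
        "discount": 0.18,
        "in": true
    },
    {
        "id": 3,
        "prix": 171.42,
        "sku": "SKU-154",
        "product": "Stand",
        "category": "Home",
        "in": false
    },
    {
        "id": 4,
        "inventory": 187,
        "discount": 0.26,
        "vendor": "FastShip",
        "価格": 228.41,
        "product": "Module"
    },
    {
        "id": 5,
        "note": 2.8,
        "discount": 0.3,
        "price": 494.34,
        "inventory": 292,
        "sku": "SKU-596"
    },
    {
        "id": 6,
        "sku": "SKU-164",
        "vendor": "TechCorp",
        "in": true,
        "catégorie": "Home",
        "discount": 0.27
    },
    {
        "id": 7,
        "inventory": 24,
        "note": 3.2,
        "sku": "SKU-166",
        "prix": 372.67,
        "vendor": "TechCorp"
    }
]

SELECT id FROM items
[1, 2, 3, 4, 5, 6, 7]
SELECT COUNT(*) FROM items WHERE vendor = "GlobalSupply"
1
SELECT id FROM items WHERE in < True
[1, 3]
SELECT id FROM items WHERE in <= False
[1, 3]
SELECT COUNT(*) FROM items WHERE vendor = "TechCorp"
2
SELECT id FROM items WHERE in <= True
[1, 2, 3, 6]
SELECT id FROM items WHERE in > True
[]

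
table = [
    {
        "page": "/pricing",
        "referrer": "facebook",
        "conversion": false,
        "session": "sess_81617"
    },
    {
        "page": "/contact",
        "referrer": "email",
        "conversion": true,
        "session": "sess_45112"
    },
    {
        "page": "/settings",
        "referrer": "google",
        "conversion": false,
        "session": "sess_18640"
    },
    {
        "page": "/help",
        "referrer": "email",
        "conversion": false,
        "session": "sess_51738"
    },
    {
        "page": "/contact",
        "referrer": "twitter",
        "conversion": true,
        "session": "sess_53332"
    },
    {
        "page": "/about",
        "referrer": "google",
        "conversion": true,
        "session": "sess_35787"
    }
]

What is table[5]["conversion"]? True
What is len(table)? 6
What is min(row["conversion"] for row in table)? False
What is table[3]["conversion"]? False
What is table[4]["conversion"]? True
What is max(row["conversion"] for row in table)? True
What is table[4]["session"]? "sess_53332"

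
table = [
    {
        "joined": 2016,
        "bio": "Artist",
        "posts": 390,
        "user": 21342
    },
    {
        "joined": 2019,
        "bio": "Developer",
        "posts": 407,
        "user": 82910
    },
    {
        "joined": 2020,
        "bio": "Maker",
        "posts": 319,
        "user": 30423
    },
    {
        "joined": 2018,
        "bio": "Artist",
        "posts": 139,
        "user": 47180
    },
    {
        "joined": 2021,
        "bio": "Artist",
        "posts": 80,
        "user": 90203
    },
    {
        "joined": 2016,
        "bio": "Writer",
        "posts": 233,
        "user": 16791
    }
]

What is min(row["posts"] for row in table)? 80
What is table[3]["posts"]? 139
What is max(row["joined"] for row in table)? 2021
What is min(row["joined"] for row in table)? 2016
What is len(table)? 6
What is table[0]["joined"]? 2016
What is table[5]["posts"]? 233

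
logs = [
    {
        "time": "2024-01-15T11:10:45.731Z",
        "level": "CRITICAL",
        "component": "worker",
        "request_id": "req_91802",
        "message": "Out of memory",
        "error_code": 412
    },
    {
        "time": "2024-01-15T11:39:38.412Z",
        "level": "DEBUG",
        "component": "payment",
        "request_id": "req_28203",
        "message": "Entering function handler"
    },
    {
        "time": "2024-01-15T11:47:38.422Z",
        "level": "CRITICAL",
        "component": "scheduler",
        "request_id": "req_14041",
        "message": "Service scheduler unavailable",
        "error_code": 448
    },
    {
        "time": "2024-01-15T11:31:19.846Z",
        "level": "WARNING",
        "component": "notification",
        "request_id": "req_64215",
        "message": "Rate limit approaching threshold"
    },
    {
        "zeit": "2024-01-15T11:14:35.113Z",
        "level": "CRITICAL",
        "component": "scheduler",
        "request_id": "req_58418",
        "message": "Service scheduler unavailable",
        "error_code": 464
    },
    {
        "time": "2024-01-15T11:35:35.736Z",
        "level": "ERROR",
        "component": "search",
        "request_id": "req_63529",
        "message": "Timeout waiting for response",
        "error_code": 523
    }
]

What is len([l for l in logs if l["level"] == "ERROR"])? 1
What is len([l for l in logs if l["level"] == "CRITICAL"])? 3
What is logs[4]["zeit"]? "2024-01-15T11:14:35.113Z"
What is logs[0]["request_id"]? "req_91802"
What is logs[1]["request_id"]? "req_28203"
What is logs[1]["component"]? "payment"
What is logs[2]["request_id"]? "req_14041"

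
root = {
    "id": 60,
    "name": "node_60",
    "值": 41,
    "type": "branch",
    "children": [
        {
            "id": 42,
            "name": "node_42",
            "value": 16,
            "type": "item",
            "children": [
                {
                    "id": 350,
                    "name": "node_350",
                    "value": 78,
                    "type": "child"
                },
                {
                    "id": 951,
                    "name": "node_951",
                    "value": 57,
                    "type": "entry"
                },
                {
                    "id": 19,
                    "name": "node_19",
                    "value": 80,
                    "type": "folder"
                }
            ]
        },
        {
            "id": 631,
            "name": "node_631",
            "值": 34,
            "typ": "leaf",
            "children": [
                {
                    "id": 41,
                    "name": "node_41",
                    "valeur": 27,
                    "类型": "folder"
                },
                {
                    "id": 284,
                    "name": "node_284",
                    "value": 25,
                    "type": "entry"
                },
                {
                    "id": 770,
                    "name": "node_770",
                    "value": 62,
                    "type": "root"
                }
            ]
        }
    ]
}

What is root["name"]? "node_60"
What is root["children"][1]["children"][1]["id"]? 284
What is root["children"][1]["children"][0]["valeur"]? 27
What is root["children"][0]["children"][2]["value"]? 80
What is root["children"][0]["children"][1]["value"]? 57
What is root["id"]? 60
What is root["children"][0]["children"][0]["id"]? 350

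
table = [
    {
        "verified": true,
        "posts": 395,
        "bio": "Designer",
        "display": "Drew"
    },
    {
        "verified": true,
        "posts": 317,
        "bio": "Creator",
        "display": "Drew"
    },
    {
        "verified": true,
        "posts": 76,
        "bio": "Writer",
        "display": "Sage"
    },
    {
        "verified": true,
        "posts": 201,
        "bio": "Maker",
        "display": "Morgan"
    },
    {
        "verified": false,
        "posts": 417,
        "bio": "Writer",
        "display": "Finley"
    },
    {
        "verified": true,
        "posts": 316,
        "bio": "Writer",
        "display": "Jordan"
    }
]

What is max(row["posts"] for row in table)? 417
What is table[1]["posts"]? 317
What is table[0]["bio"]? "Designer"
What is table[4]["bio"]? "Writer"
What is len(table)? 6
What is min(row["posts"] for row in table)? 76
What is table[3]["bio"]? "Maker"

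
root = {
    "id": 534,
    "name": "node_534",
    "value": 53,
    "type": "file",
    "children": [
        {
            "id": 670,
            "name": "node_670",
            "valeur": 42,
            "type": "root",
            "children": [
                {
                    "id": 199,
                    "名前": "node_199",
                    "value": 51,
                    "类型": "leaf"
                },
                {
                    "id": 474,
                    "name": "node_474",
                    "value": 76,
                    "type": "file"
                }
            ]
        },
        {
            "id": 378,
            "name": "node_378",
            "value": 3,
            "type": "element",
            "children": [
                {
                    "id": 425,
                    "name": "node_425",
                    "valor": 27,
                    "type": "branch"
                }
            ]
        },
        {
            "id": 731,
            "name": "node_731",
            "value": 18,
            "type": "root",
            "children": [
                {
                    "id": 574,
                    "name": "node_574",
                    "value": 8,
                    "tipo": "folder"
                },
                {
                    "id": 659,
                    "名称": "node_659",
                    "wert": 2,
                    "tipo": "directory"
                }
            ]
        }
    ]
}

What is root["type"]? "file"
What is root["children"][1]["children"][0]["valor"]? 27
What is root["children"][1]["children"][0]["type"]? "branch"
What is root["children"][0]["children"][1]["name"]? "node_474"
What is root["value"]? 53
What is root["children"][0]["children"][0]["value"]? 51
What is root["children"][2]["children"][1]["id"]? 659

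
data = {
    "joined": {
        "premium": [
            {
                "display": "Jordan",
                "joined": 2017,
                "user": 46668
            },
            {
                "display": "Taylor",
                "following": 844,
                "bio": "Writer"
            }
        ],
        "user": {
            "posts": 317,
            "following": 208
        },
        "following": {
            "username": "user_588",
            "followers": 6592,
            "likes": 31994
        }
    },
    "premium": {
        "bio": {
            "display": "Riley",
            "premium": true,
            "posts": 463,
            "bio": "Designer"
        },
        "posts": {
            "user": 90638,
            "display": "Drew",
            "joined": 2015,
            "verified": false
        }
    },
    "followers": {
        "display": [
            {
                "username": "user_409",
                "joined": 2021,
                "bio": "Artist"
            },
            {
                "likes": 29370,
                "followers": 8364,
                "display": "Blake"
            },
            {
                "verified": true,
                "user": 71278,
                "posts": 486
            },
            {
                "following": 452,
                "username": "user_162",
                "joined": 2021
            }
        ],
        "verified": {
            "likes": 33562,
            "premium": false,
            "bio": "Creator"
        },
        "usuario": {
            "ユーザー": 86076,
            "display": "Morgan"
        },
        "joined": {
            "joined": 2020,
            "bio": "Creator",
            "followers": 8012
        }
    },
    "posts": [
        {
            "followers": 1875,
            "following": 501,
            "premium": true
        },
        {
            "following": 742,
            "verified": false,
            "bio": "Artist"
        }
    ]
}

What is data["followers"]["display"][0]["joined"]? 2021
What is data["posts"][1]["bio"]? "Artist"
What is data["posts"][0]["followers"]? 1875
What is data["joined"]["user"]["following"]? 208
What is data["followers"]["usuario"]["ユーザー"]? 86076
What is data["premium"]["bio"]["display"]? "Riley"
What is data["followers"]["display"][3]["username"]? "user_162"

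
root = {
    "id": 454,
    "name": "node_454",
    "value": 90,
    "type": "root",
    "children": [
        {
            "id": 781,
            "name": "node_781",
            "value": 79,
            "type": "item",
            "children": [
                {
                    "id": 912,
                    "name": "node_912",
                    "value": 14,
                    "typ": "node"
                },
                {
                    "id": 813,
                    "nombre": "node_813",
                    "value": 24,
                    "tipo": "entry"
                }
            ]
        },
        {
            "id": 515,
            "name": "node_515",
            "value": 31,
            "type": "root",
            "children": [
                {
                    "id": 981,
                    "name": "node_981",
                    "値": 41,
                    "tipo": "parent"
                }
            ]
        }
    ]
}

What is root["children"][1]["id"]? 515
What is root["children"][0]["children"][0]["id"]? 912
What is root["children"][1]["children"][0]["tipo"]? "parent"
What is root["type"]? "root"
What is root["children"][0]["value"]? 79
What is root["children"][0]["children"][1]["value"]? 24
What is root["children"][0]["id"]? 781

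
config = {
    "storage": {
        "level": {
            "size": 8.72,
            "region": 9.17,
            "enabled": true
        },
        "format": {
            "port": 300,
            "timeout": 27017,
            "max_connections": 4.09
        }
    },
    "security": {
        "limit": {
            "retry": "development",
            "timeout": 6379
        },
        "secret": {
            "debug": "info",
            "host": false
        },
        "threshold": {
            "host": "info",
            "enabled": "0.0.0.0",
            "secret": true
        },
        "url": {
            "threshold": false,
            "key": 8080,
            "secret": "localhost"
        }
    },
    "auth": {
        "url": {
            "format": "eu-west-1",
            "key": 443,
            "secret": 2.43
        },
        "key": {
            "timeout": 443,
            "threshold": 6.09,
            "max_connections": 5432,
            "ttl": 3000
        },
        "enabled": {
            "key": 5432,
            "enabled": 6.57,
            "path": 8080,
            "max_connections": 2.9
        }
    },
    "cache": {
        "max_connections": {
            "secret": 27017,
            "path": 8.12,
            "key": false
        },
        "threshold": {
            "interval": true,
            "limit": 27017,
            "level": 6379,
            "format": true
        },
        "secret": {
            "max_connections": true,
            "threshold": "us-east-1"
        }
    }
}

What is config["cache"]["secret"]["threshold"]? "us-east-1"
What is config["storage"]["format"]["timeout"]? 27017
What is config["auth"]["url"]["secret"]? 2.43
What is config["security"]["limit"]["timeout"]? 6379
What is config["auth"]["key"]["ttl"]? 3000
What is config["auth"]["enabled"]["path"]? 8080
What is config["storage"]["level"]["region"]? 9.17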